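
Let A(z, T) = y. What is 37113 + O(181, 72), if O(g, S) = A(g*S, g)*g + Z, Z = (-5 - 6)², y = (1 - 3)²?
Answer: 37958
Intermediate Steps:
y = 4 (y = (-2)² = 4)
Z = 121 (Z = (-11)² = 121)
A(z, T) = 4
O(g, S) = 121 + 4*g (O(g, S) = 4*g + 121 = 121 + 4*g)
37113 + O(181, 72) = 37113 + (121 + 4*181) = 37113 + (121 + 724) = 37113 + 845 = 37958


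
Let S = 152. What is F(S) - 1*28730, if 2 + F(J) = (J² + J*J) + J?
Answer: 17628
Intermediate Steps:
F(J) = -2 + J + 2*J² (F(J) = -2 + ((J² + J*J) + J) = -2 + ((J² + J²) + J) = -2 + (2*J² + J) = -2 + (J + 2*J²) = -2 + J + 2*J²)
F(S) - 1*28730 = (-2 + 152 + 2*152²) - 1*28730 = (-2 + 152 + 2*23104) - 28730 = (-2 + 152 + 46208) - 28730 = 46358 - 28730 = 17628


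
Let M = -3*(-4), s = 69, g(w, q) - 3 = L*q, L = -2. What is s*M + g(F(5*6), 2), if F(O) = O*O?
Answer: 827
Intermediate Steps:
F(O) = O²
g(w, q) = 3 - 2*q
M = 12
s*M + g(F(5*6), 2) = 69*12 + (3 - 2*2) = 828 + (3 - 4) = 828 - 1 = 827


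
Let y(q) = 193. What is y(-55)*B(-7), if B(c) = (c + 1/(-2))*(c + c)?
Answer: 20265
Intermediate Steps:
B(c) = 2*c*(-½ + c) (B(c) = (c - ½)*(2*c) = (-½ + c)*(2*c) = 2*c*(-½ + c))
y(-55)*B(-7) = 193*(-7*(-1 + 2*(-7))) = 193*(-7*(-1 - 14)) = 193*(-7*(-15)) = 193*105 = 20265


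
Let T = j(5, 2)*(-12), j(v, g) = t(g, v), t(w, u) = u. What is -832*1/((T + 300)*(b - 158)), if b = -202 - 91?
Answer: 52/6765 ≈ 0.0076866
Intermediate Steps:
j(v, g) = v
b = -293
T = -60 (T = 5*(-12) = -60)
-832*1/((T + 300)*(b - 158)) = -832*1/((-293 - 158)*(-60 + 300)) = -832/((-451*240)) = -832/(-108240) = -832*(-1/108240) = 52/6765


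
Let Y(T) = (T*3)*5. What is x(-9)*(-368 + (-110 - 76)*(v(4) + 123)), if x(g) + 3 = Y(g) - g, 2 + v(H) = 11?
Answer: 3214680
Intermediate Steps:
Y(T) = 15*T (Y(T) = (3*T)*5 = 15*T)
v(H) = 9 (v(H) = -2 + 11 = 9)
x(g) = -3 + 14*g (x(g) = -3 + (15*g - g) = -3 + 14*g)
x(-9)*(-368 + (-110 - 76)*(v(4) + 123)) = (-3 + 14*(-9))*(-368 + (-110 - 76)*(9 + 123)) = (-3 - 126)*(-368 - 186*132) = -129*(-368 - 24552) = -129*(-24920) = 3214680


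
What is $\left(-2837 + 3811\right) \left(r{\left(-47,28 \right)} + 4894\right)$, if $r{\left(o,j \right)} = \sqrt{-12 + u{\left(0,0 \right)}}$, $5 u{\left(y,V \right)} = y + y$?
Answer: $4766756 + 1948 i \sqrt{3} \approx 4.7668 \cdot 10^{6} + 3374.0 i$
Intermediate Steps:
$u{\left(y,V \right)} = \frac{2 y}{5}$ ($u{\left(y,V \right)} = \frac{y + y}{5} = \frac{2 y}{5}$)
$r{\left(o,j \right)} = 2 i \sqrt{3}$ ($r{\left(o,j \right)} = \sqrt{-12 + \frac{2}{5} \cdot 0} = \sqrt{-12 + 0} = \sqrt{-12} = 2 i \sqrt{3}$)
$\left(-2837 + 3811\right) \left(r{\left(-47,28 \right)} + 4894\right) = \left(-2837 + 3811\right) \left(2 i \sqrt{3} + 4894\right) = 974 \left(4894 + 2 i \sqrt{3}\right) = 4766756 + 1948 i \sqrt{3}$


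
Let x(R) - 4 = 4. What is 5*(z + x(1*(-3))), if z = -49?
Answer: -205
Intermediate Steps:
x(R) = 8 (x(R) = 4 + 4 = 8)
5*(z + x(1*(-3))) = 5*(-49 + 8) = 5*(-41) = -205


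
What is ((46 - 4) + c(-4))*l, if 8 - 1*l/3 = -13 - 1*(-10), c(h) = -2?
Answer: 1320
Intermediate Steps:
l = 33 (l = 24 - 3*(-13 - 1*(-10)) = 24 - 3*(-13 + 10) = 24 - 3*(-3) = 24 + 9 = 33)
((46 - 4) + c(-4))*l = ((46 - 4) - 2)*33 = (42 - 2)*33 = 40*33 = 1320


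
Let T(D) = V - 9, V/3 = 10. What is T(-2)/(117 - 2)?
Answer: 21/115 ≈ 0.18261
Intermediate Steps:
V = 30 (V = 3*10 = 30)
T(D) = 21 (T(D) = 30 - 9 = 21)
T(-2)/(117 - 2) = 21/(117 - 2) = 21/115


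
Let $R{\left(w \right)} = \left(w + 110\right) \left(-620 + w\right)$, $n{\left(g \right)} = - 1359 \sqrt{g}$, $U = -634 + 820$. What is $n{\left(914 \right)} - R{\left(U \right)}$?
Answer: $128464 - 1359 \sqrt{914} \approx 87378.0$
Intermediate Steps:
$U = 186$
$R{\left(w \right)} = \left(-620 + w\right) \left(110 + w\right)$ ($R{\left(w \right)} = \left(110 + w\right) \left(-620 + w\right) = \left(-620 + w\right) \left(110 + w\right)$)
$n{\left(914 \right)} - R{\left(U \right)} = - 1359 \sqrt{914} - \left(-68200 + 186^{2} - 94860\right) = - 1359 \sqrt{914} - \left(-68200 + 34596 - 94860\right) = - 1359 \sqrt{914} - -128464 = - 1359 \sqrt{914} + 128464 = 128464 - 1359 \sqrt{914}$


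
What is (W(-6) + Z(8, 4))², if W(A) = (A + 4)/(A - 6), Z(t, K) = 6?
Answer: 1369/36 ≈ 38.028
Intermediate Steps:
W(A) = (4 + A)/(-6 + A)
(W(-6) + Z(8, 4))² = ((4 - 6)/(-6 - 6) + 6)² = (-2/(-12) + 6)² = (-1/12*(-2) + 6)² = (⅙ + 6)² = (37/6)² = 1369/36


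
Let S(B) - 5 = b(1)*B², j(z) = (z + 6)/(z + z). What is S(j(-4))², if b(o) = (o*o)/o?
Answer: 6561/256 ≈ 25.629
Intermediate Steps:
b(o) = o (b(o) = o²/o = o)
j(z) = (6 + z)/(2*z) (j(z) = (6 + z)/((2*z)) = (6 + z)*(1/(2*z)) = (6 + z)/(2*z))
S(B) = 5 + B² (S(B) = 5 + 1*B² = 5 + B²)
S(j(-4))² = (5 + ((½)*(6 - 4)/(-4))²)² = (5 + ((½)*(-¼)*2)²)² = (5 + (-¼)²)² = (5 + 1/16)² = (81/16)² = 6561/256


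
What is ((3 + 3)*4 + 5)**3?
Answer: 24389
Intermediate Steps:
((3 + 3)*4 + 5)**3 = (6*4 + 5)**3 = (24 + 5)**3 = 29**3 = 24389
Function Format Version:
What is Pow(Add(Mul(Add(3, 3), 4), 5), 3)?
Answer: 24389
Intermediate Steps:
Pow(Add(Mul(Add(3, 3), 4), 5), 3) = Pow(Add(Mul(6, 4), 5), 3) = Pow(Add(24, 5), 3) = Pow(29, 3) = 24389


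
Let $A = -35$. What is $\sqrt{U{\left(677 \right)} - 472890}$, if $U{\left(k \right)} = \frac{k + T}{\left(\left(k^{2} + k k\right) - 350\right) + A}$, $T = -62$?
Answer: $\frac{3 i \sqrt{44113081759283435}}{916273} \approx 687.67 i$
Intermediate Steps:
$U{\left(k \right)} = \frac{-62 + k}{-385 + 2 k^{2}}$ ($U{\left(k \right)} = \frac{k - 62}{\left(\left(k^{2} + k k\right) - 350\right) - 35} = \frac{-62 + k}{\left(\left(k^{2} + k^{2}\right) - 350\right) - 35} = \frac{-62 + k}{\left(2 k^{2} - 350\right) - 35} = \frac{-62 + k}{\left(-350 + 2 k^{2}\right) - 35} = \frac{-62 + k}{-385 + 2 k^{2}}$)
$\sqrt{U{\left(677 \right)} - 472890} = \sqrt{\frac{-62 + 677}{-385 + 2 \cdot 677^{2}} - 472890} = \sqrt{\frac{1}{-385 + 2 \cdot 458329} \cdot 615 - 472890} = \sqrt{\frac{1}{-385 + 916658} \cdot 615 - 472890} = \sqrt{\frac{1}{916273} \cdot 615 - 472890} = \sqrt{\frac{615}{916273} - 472890} = \sqrt{- \frac{433296338355}{916273}} = \frac{3 i \sqrt{44113081759283435}}{916273}$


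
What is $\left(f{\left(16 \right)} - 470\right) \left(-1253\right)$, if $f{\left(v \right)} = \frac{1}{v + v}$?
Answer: $\frac{18843867}{32} \approx 5.8887 \cdot 10^{5}$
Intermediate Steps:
$f{\left(v \right)} = \frac{1}{2 v}$
$\left(f{\left(16 \right)} - 470\right) \left(-1253\right) = \left(\frac{1}{2 \cdot 16} - 470\right) \left(-1253\right) = \left(\frac{1}{2} \cdot \frac{1}{16} - 470\right) \left(-1253\right) = \left(\frac{1}{32} - 470\right) \left(-1253\right) = \left(- \frac{15039}{32}\right) \left(-1253\right) = \frac{18843867}{32}$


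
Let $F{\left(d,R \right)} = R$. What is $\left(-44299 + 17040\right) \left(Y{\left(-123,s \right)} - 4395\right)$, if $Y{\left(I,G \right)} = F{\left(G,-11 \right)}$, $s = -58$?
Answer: $120103154$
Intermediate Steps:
$Y{\left(I,G \right)} = -11$
$\left(-44299 + 17040\right) \left(Y{\left(-123,s \right)} - 4395\right) = \left(-44299 + 17040\right) \left(-11 - 4395\right) = \left(-27259\right) \left(-4406\right) = 120103154$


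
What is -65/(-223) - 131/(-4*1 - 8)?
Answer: 29993/2676 ≈ 11.208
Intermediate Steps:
-65/(-223) - 131/(-4*1 - 8) = -65*(-1/223) - 131/(-4 - 8) = 65/223 - 131/(-12) = 65/223 - 131*(-1/12) = 65/223 + 131/12 = 29993/2676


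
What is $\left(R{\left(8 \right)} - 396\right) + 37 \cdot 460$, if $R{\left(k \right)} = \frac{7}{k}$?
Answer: $\frac{132999}{8} \approx 16625.0$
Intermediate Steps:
$\left(R{\left(8 \right)} - 396\right) + 37 \cdot 460 = \left(\frac{7}{8} - 396\right) + 37 \cdot 460 = \left(7 \cdot \frac{1}{8} - 396\right) + 17020 = \left(\frac{7}{8} - 396\right) + 17020 = - \frac{3161}{8} + 17020 = \frac{132999}{8}$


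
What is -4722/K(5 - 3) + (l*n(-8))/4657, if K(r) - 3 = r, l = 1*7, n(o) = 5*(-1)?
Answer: -21990529/23285 ≈ -944.41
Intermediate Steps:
n(o) = -5
l = 7
K(r) = 3 + r
-4722/K(5 - 3) + (l*n(-8))/4657 = -4722/(3 + (5 - 3)) + (7*(-5))/4657 = -4722/(3 + 2) - 35*1/4657 = -4722/5 - 35/4657 = -21990529/23285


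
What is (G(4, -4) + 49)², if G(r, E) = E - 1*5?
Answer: 1600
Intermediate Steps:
G(r, E) = -5 + E (G(r, E) = E - 5 = -5 + E)
(G(4, -4) + 49)² = ((-5 - 4) + 49)² = (-9 + 49)² = 40² = 1600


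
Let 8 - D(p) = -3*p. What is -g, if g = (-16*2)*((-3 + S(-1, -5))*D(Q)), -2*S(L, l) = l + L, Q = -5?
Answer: 0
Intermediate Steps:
S(L, l) = -L/2 - l/2 (S(L, l) = -(l + L)/2 = -(L + l)/2 = -L/2 - l/2)
D(p) = 8 + 3*p (D(p) = 8 - (-3)*p = 8 + 3*p)
g = 0 (g = (-16*2)*((-3 + (-1/2*(-1) - 1/2*(-5)))*(8 + 3*(-5))) = -32*(-3 + (1/2 + 5/2))*(8 - 15) = -32*(-3 + 3)*(-7) = -0*(-7) = -32*0 = 0)
-g = -1*0 = 0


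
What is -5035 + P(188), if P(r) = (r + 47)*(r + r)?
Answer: 83325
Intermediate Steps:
P(r) = 2*r*(47 + r) (P(r) = (47 + r)*(2*r) = 2*r*(47 + r))
-5035 + P(188) = -5035 + 2*188*(47 + 188) = -5035 + 2*188*235 = -5035 + 88360 = 83325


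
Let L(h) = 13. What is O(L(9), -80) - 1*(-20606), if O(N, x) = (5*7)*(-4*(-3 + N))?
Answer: 19206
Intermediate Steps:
O(N, x) = 420 - 140*N (O(N, x) = 35*(12 - 4*N) = 420 - 140*N)
O(L(9), -80) - 1*(-20606) = (420 - 140*13) - 1*(-20606) = (420 - 1820) + 20606 = -1400 + 20606 = 19206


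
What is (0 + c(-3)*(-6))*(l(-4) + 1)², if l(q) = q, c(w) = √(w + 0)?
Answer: -54*I*√3 ≈ -93.531*I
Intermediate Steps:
c(w) = √w
(0 + c(-3)*(-6))*(l(-4) + 1)² = (0 + √(-3)*(-6))*(-4 + 1)² = (0 + (I*√3)*(-6))*(-3)² = (0 - 6*I*√3)*9 = -6*I*√3*9 = -54*I*√3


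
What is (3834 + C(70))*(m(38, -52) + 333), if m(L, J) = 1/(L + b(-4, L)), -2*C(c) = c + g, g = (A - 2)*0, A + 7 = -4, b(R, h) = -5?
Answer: 41751010/33 ≈ 1.2652e+6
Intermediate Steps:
A = -11 (A = -7 - 4 = -11)
g = 0 (g = (-11 - 2)*0 = -13*0 = 0)
C(c) = -c/2 (C(c) = -(c + 0)/2 = -c/2)
m(L, J) = 1/(-5 + L) (m(L, J) = 1/(L - 5) = 1/(-5 + L))
(3834 + C(70))*(m(38, -52) + 333) = (3834 - ½*70)*(1/(-5 + 38) + 333) = (3834 - 35)*(1/33 + 333) = 3799*(1/33 + 333) = 3799*(10990/33) = 41751010/33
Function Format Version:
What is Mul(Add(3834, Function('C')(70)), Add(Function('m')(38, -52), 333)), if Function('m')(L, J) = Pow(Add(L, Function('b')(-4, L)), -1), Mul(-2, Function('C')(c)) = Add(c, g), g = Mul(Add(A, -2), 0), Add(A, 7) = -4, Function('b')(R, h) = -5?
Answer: Rational(41751010, 33) ≈ 1.2652e+6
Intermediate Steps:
A = -11 (A = Add(-7, -4) = -11)
g = 0 (g = Mul(Add(-11, -2), 0) = Mul(-13, 0) = 0)
Function('C')(c) = Mul(Rational(-1, 2), c) (Function('C')(c) = Mul(Rational(-1, 2), Add(c, 0)) = Mul(Rational(-1, 2), c))
Function('m')(L, J) = Pow(Add(-5, L), -1) (Function('m')(L, J) = Pow(Add(L, -5), -1) = Pow(Add(-5, L), -1))
Mul(Add(3834, Function('C')(70)), Add(Function('m')(38, -52), 333)) = Mul(Add(3834, Mul(Rational(-1, 2), 70)), Add(Pow(Add(-5, 38), -1), 333)) = Mul(Add(3834, -35), Add(Pow(33, -1), 333)) = Mul(3799, Add(Rational(1, 33), 333)) = Mul(3799, Rational(10990, 33)) = Rational(41751010, 33)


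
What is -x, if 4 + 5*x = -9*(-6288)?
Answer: -56588/5 ≈ -11318.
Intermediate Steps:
x = 56588/5 (x = -⅘ + (-9*(-6288))/5 = -⅘ + (⅕)*56592 = -⅘ + 56592/5 = 56588/5 ≈ 11318.)
-x = -1*56588/5 = -56588/5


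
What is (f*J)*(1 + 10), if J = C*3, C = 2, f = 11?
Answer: 726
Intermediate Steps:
J = 6 (J = 2*3 = 6)
(f*J)*(1 + 10) = (11*6)*(1 + 10) = 66*11 = 726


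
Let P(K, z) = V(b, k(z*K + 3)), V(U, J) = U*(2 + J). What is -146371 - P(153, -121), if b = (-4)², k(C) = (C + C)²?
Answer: -21927832803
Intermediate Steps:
k(C) = 4*C² (k(C) = (2*C)² = 4*C²)
b = 16
P(K, z) = 32 + 64*(3 + K*z)² (P(K, z) = 16*(2 + 4*(z*K + 3)²) = 16*(2 + 4*(K*z + 3)²) = 16*(2 + 4*(3 + K*z)²) = 32 + 64*(3 + K*z)²)
-146371 - P(153, -121) = -146371 - (32 + 64*(3 + 153*(-121))²) = -146371 - (32 + 64*(3 - 18513)²) = -146371 - (32 + 64*(-18510)²) = -146371 - (32 + 64*342620100) = -146371 - (32 + 21927686400) = -146371 - 1*21927686432 = -146371 - 21927686432 = -21927832803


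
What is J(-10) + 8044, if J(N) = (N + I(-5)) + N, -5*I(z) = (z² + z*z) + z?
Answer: 8015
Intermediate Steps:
I(z) = -2*z²/5 - z/5 (I(z) = -((z² + z*z) + z)/5 = -((z² + z²) + z)/5 = -(2*z² + z)/5 = -(z + 2*z²)/5 = -2*z²/5 - z/5)
J(N) = -9 + 2*N (J(N) = (N - ⅕*(-5)*(1 + 2*(-5))) + N = (N - ⅕*(-5)*(1 - 10)) + N = (N - ⅕*(-5)*(-9)) + N = (N - 9) + N = (-9 + N) + N = -9 + 2*N)
J(-10) + 8044 = (-9 + 2*(-10)) + 8044 = (-9 - 20) + 8044 = -29 + 8044 = 8015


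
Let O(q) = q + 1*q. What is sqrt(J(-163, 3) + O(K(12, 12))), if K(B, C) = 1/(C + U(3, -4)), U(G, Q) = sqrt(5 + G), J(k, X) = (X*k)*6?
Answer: sqrt(-17603 - 2934*sqrt(2))/sqrt(6 + sqrt(2)) ≈ 54.165*I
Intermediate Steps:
J(k, X) = 6*X*k
K(B, C) = 1/(C + 2*sqrt(2)) (K(B, C) = 1/(C + sqrt(5 + 3)) = 1/(C + sqrt(8)) = 1/(C + 2*sqrt(2)))
O(q) = 2*q (O(q) = q + q = 2*q)
sqrt(J(-163, 3) + O(K(12, 12))) = sqrt(6*3*(-163) + 2/(12 + 2*sqrt(2))) = sqrt(-2934 + 2/(12 + 2*sqrt(2)))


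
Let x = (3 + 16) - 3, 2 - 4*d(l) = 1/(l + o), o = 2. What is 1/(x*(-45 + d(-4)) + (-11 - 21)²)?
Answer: 1/314 ≈ 0.0031847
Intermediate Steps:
d(l) = ½ - 1/(4*(2 + l)) (d(l) = ½ - 1/(4*(l + 2)) = ½ - 1/(4*(2 + l)))
x = 16 (x = 19 - 3 = 16)
1/(x*(-45 + d(-4)) + (-11 - 21)²) = 1/(16*(-45 + (3 + 2*(-4))/(4*(2 - 4))) + (-11 - 21)²) = 1/(16*(-45 + (¼)*(3 - 8)/(-2)) + (-32)²) = 1/(16*(-45 + (¼)*(-½)*(-5)) + 1024) = 1/(16*(-45 + 5/8) + 1024) = 1/(16*(-355/8) + 1024) = 1/(-710 + 1024) = 1/314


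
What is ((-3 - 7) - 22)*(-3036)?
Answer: 97152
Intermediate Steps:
((-3 - 7) - 22)*(-3036) = (-10 - 22)*(-3036) = -32*(-3036) = 97152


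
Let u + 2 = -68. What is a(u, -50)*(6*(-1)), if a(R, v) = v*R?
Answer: -21000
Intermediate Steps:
u = -70 (u = -2 - 68 = -70)
a(R, v) = R*v
a(u, -50)*(6*(-1)) = (-70*(-50))*(6*(-1)) = 3500*(-6) = -21000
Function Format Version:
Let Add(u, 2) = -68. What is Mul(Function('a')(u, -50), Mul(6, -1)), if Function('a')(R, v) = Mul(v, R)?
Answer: -21000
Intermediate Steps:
u = -70 (u = Add(-2, -68) = -70)
Function('a')(R, v) = Mul(R, v)
Mul(Function('a')(u, -50), Mul(6, -1)) = Mul(Mul(-70, -50), Mul(6, -1)) = Mul(3500, -6) = -21000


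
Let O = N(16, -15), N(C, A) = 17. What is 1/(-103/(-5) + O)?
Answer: 5/188 ≈ 0.026596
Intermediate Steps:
O = 17
1/(-103/(-5) + O) = 1/(-103/(-5) + 17) = 1/(-103*(-⅕) + 17) = 1/(103/5 + 17) = 1/(188/5) = 5/188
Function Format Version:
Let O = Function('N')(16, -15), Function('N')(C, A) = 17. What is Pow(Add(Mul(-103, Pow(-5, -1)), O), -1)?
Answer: Rational(5, 188) ≈ 0.026596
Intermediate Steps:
O = 17
Pow(Add(Mul(-103, Pow(-5, -1)), O), -1) = Pow(Add(Mul(-103, Pow(-5, -1)), 17), -1) = Pow(Add(Mul(-103, Rational(-1, 5)), 17), -1) = Pow(Add(Rational(103, 5), 17), -1) = Pow(Rational(188, 5), -1) = Rational(5, 188)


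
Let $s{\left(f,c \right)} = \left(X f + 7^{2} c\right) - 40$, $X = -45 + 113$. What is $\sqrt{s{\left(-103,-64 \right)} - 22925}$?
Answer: $i \sqrt{33105} \approx 181.95 i$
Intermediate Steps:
$X = 68$
$s{\left(f,c \right)} = -40 + 49 c + 68 f$ ($s{\left(f,c \right)} = \left(68 f + 7^{2} c\right) - 40 = \left(68 f + 49 c\right) - 40 = \left(49 c + 68 f\right) - 40 = -40 + 49 c + 68 f$)
$\sqrt{s{\left(-103,-64 \right)} - 22925} = \sqrt{\left(-40 + 49 \left(-64\right) + 68 \left(-103\right)\right) - 22925} = \sqrt{\left(-40 - 3136 - 7004\right) - 22925} = \sqrt{-10180 - 22925} = \sqrt{-33105} = i \sqrt{33105}$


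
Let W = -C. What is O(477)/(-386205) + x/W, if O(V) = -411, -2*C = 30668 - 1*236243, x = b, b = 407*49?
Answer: -1021312087/5292939525 ≈ -0.19296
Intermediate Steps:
b = 19943
x = 19943
C = 205575/2 (C = -(30668 - 1*236243)/2 = -(30668 - 236243)/2 = -1/2*(-205575) = 205575/2 ≈ 1.0279e+5)
W = -205575/2 (W = -1*205575/2 = -205575/2 ≈ -1.0279e+5)
O(477)/(-386205) + x/W = -411/(-386205) + 19943/(-205575/2) = -411*(-1/386205) + 19943*(-2/205575) = 137/128735 - 39886/205575 = -1021312087/5292939525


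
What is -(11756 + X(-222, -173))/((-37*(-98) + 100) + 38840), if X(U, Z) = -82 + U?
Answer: -5726/21283 ≈ -0.26904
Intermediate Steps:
-(11756 + X(-222, -173))/((-37*(-98) + 100) + 38840) = -(11756 + (-82 - 222))/((-37*(-98) + 100) + 38840) = -(11756 - 304)/((3626 + 100) + 38840) = -11452/(3726 + 38840) = -11452/42566 = -1*5726/21283 = -5726/21283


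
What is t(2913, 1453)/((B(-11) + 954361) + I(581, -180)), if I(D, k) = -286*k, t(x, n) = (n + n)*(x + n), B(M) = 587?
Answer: 3171899/251607 ≈ 12.607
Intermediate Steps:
t(x, n) = 2*n*(n + x) (t(x, n) = (2*n)*(n + x) = 2*n*(n + x))
t(2913, 1453)/((B(-11) + 954361) + I(581, -180)) = (2*1453*(1453 + 2913))/((587 + 954361) - 286*(-180)) = (2*1453*4366)/(954948 + 51480) = 12687596/1006428 = 12687596*(1/1006428) = 3171899/251607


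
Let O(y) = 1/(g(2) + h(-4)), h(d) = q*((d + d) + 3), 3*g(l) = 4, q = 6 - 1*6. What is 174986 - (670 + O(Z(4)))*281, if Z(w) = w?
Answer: -53979/4 ≈ -13495.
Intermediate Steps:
q = 0 (q = 6 - 6 = 0)
g(l) = 4/3 (g(l) = (⅓)*4 = 4/3)
h(d) = 0 (h(d) = 0*((d + d) + 3) = 0*(2*d + 3) = 0*(3 + 2*d) = 0)
O(y) = ¾ (O(y) = 1/(4/3 + 0) = 1/(4/3) = ¾)
174986 - (670 + O(Z(4)))*281 = 174986 - (670 + ¾)*281 = 174986 - 2683*281/4 = 174986 - 1*753923/4 = 174986 - 753923/4 = -53979/4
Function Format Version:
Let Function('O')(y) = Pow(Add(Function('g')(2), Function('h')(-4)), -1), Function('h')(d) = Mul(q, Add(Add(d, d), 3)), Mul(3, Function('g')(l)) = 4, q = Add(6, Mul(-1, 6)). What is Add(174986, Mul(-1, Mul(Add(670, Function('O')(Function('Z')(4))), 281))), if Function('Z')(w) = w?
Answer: Rational(-53979, 4) ≈ -13495.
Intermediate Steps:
q = 0 (q = Add(6, -6) = 0)
Function('g')(l) = Rational(4, 3) (Function('g')(l) = Mul(Rational(1, 3), 4) = Rational(4, 3))
Function('h')(d) = 0 (Function('h')(d) = Mul(0, Add(Add(d, d), 3)) = Mul(0, Add(Mul(2, d), 3)) = Mul(0, Add(3, Mul(2, d))) = 0)
Function('O')(y) = Rational(3, 4) (Function('O')(y) = Pow(Add(Rational(4, 3), 0), -1) = Pow(Rational(4, 3), -1) = Rational(3, 4))
Add(174986, Mul(-1, Mul(Add(670, Function('O')(Function('Z')(4))), 281))) = Add(174986, Mul(-1, Mul(Add(670, Rational(3, 4)), 281))) = Add(174986, Mul(-1, Mul(Rational(2683, 4), 281))) = Add(174986, Mul(-1, Rational(753923, 4))) = Add(174986, Rational(-753923, 4)) = Rational(-53979, 4)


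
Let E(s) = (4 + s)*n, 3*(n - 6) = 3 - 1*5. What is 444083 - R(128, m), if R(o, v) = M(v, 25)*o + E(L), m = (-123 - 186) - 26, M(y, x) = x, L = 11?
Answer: 440803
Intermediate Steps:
n = 16/3 (n = 6 + (3 - 1*5)/3 = 6 + (3 - 5)/3 = 6 + (1/3)*(-2) = 6 - 2/3 = 16/3 ≈ 5.3333)
E(s) = 64/3 + 16*s/3 (E(s) = (4 + s)*(16/3) = 64/3 + 16*s/3)
m = -335 (m = -309 - 26 = -335)
R(o, v) = 80 + 25*o (R(o, v) = 25*o + (64/3 + (16/3)*11) = 25*o + (64/3 + 176/3) = 25*o + 80 = 80 + 25*o)
444083 - R(128, m) = 444083 - (80 + 25*128) = 444083 - (80 + 3200) = 444083 - 1*3280 = 444083 - 3280 = 440803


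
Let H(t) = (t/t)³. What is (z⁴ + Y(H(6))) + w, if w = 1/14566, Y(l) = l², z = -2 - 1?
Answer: 1194413/14566 ≈ 82.000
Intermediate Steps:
H(t) = 1 (H(t) = 1³ = 1)
z = -3
w = 1/14566 ≈ 6.8653e-5
(z⁴ + Y(H(6))) + w = ((-3)⁴ + 1²) + 1/14566 = (81 + 1) + 1/14566 = 82 + 1/14566 = 1194413/14566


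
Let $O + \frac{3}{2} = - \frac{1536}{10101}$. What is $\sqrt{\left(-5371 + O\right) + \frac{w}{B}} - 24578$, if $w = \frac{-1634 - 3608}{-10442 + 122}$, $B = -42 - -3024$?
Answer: $-24578 + \frac{i \sqrt{2043765410503491974845}}{616767060} \approx -24578.0 + 73.298 i$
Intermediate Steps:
$B = 2982$ ($B = -42 + 3024 = 2982$)
$O = - \frac{11125}{6734}$ ($O = - \frac{3}{2} - \frac{1536}{10101} = - \frac{3}{2} - \frac{512}{3367} = - \frac{11125}{6734} \approx -1.6521$)
$w = \frac{2621}{5160}$ ($w = - \frac{5242}{-10320} = \left(-5242\right) \left(- \frac{1}{10320}\right) = \frac{2621}{5160} \approx 0.50795$)
$\sqrt{\left(-5371 + O\right) + \frac{w}{B}} - 24578 = \sqrt{\left(-5371 - \frac{11125}{6734}\right) + \frac{2621}{5160 \cdot 2982}} - 24578 = \sqrt{- \frac{36179439}{6734} + \frac{2621}{5160} \cdot \frac{1}{2982}} - 24578 = \sqrt{- \frac{36179439}{6734} + \frac{2621}{15387120}} - 24578 = \sqrt{- \frac{39764096555419}{7401204720}} - 24578 = \frac{i \sqrt{2043765410503491974845}}{616767060} - 24578 = -24578 + \frac{i \sqrt{2043765410503491974845}}{616767060}$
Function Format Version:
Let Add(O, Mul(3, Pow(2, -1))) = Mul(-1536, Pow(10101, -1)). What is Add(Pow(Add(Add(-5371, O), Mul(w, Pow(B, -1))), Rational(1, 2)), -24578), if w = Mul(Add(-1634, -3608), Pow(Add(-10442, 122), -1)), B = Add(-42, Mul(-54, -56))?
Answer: Add(-24578, Mul(Rational(1, 616767060), I, Pow(2043765410503491974845, Rational(1, 2)))) ≈ Add(-24578., Mul(73.298, I))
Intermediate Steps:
B = 2982 (B = Add(-42, 3024) = 2982)
O = Rational(-11125, 6734) (O = Add(Rational(-3, 2), Mul(-1536, Pow(10101, -1))) = Add(Rational(-3, 2), Mul(-1536, Rational(1, 10101))) = Add(Rational(-3, 2), Rational(-512, 3367)) = Rational(-11125, 6734) ≈ -1.6521)
w = Rational(2621, 5160) (w = Mul(-5242, Pow(-10320, -1)) = Mul(-5242, Rational(-1, 10320)) = Rational(2621, 5160) ≈ 0.50795)
Add(Pow(Add(Add(-5371, O), Mul(w, Pow(B, -1))), Rational(1, 2)), -24578) = Add(Pow(Add(Add(-5371, Rational(-11125, 6734)), Mul(Rational(2621, 5160), Pow(2982, -1))), Rational(1, 2)), -24578) = Add(Pow(Add(Rational(-36179439, 6734), Mul(Rational(2621, 5160), Rational(1, 2982))), Rational(1, 2)), -24578) = Add(Pow(Add(Rational(-36179439, 6734), Rational(2621, 15387120)), Rational(1, 2)), -24578) = Add(Pow(Rational(-39764096555419, 7401204720), Rational(1, 2)), -24578) = Add(Mul(Rational(1, 616767060), I, Pow(2043765410503491974845, Rational(1, 2))), -24578) = Add(-24578, Mul(Rational(1, 616767060), I, Pow(2043765410503491974845, Rational(1, 2))))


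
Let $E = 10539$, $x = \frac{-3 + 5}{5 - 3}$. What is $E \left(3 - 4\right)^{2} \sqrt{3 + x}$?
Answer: $21078$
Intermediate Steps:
$x = 1$ ($x = \frac{2}{2} = 2 \cdot \frac{1}{2} = 1$)
$E \left(3 - 4\right)^{2} \sqrt{3 + x} = 10539 \left(3 - 4\right)^{2} \sqrt{3 + 1} = 10539 \left(-1\right)^{2} \sqrt{4} = 10539 \cdot 1 \cdot 2 = 10539 \cdot 2 = 21078$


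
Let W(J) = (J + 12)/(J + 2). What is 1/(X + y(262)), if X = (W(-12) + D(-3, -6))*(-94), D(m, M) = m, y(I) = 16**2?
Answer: 1/538 ≈ 0.0018587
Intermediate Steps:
W(J) = (12 + J)/(2 + J)
y(I) = 256
X = 282 (X = ((12 - 12)/(2 - 12) - 3)*(-94) = (0/(-10) - 3)*(-94) = (-1/10*0 - 3)*(-94) = (0 - 3)*(-94) = -3*(-94) = 282)
1/(X + y(262)) = 1/(282 + 256) = 1/538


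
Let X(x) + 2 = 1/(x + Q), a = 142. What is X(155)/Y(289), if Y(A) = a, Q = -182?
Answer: -55/3834 ≈ -0.014345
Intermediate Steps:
Y(A) = 142
X(x) = -2 + 1/(-182 + x) (X(x) = -2 + 1/(x - 182) = -2 + 1/(-182 + x))
X(155)/Y(289) = ((365 - 2*155)/(-182 + 155))/142 = ((365 - 310)/(-27))*(1/142) = -1/27*55*(1/142) = -55/27*1/142 = -55/3834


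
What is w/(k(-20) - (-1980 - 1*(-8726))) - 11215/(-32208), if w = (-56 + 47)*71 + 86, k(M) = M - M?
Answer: 46733707/108637584 ≈ 0.43018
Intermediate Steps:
k(M) = 0
w = -553 (w = -9*71 + 86 = -639 + 86 = -553)
w/(k(-20) - (-1980 - 1*(-8726))) - 11215/(-32208) = -553/(0 - (-1980 - 1*(-8726))) - 11215/(-32208) = -553/(0 - (-1980 + 8726)) - 11215*(-1/32208) = -553/(0 - 1*6746) + 11215/32208 = -553/(0 - 6746) + 11215/32208 = -553/(-6746) + 11215/32208 = -553*(-1/6746) + 11215/32208 = 553/6746 + 11215/32208 = 46733707/108637584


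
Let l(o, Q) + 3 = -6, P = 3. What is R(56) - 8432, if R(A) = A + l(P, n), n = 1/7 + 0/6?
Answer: -8385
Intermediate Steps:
n = ⅐ (n = 1*(⅐) + 0*(⅙) = ⅐ + 0 = ⅐ ≈ 0.14286)
l(o, Q) = -9 (l(o, Q) = -3 - 6 = -9)
R(A) = -9 + A (R(A) = A - 9 = -9 + A)
R(56) - 8432 = (-9 + 56) - 8432 = 47 - 8432 = -8385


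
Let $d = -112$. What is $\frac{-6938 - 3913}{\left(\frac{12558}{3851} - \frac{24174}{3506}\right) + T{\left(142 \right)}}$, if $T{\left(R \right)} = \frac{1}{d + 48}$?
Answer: $\frac{4688189654592}{1576854035} \approx 2973.1$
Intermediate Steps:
$T{\left(R \right)} = - \frac{1}{64}$ ($T{\left(R \right)} = \frac{1}{-112 + 48} = \frac{1}{-64} = - \frac{1}{64}$)
$\frac{-6938 - 3913}{\left(\frac{12558}{3851} - \frac{24174}{3506}\right) + T{\left(142 \right)}} = \frac{-6938 - 3913}{\left(\frac{12558}{3851} - \frac{24174}{3506}\right) - \frac{1}{64}} = - \frac{10851}{\left(12558 \cdot \frac{1}{3851} - \frac{12087}{1753}\right) - \frac{1}{64}} = - \frac{10851}{\left(\frac{12558}{3851} - \frac{12087}{1753}\right) - \frac{1}{64}} = - \frac{10851}{- \frac{24532863}{6750803} - \frac{1}{64}} = - \frac{10851}{- \frac{1576854035}{432051392}} = \left(-10851\right) \left(- \frac{432051392}{1576854035}\right) = \frac{4688189654592}{1576854035}$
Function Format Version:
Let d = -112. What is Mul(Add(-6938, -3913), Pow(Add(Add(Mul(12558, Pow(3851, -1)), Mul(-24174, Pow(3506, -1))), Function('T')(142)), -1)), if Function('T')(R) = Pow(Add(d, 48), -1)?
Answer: Rational(4688189654592, 1576854035) ≈ 2973.1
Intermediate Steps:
Function('T')(R) = Rational(-1, 64) (Function('T')(R) = Pow(Add(-112, 48), -1) = Pow(-64, -1) = Rational(-1, 64))
Mul(Add(-6938, -3913), Pow(Add(Add(Mul(12558, Pow(3851, -1)), Mul(-24174, Pow(3506, -1))), Function('T')(142)), -1)) = Mul(Add(-6938, -3913), Pow(Add(Add(Mul(12558, Pow(3851, -1)), Mul(-24174, Pow(3506, -1))), Rational(-1, 64)), -1)) = Mul(-10851, Pow(Add(Add(Mul(12558, Rational(1, 3851)), Mul(-24174, Rational(1, 3506))), Rational(-1, 64)), -1)) = Mul(-10851, Pow(Add(Add(Rational(12558, 3851), Rational(-12087, 1753)), Rational(-1, 64)), -1)) = Mul(-10851, Pow(Add(Rational(-24532863, 6750803), Rational(-1, 64)), -1)) = Mul(-10851, Pow(Rational(-1576854035, 432051392), -1)) = Mul(-10851, Rational(-432051392, 1576854035)) = Rational(4688189654592, 1576854035)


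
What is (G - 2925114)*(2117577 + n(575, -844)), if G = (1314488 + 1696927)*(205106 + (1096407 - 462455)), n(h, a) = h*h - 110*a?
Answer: 6420575134144918152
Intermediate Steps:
n(h, a) = h² - 110*a
G = 2526751847070 (G = 3011415*(205106 + 633952) = 3011415*839058 = 2526751847070)
(G - 2925114)*(2117577 + n(575, -844)) = (2526751847070 - 2925114)*(2117577 + (575² - 110*(-844))) = 2526748921956*(2117577 + (330625 + 92840)) = 2526748921956*(2117577 + 423465) = 2526748921956*2541042 = 6420575134144918152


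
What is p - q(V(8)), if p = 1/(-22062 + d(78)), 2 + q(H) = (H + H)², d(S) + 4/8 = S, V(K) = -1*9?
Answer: -14158020/43969 ≈ -322.00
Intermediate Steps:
V(K) = -9
d(S) = -½ + S
q(H) = -2 + 4*H² (q(H) = -2 + (H + H)² = -2 + (2*H)² = -2 + 4*H²)
p = -2/43969 (p = 1/(-22062 + (-½ + 78)) = 1/(-22062 + 155/2) = 1/(-43969/2) = -2/43969 ≈ -4.5487e-5)
p - q(V(8)) = -2/43969 - (-2 + 4*(-9)²) = -2/43969 - (-2 + 4*81) = -2/43969 - (-2 + 324) = -2/43969 - 1*322 = -2/43969 - 322 = -14158020/43969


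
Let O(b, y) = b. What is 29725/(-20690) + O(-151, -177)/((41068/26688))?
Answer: -4229956451/42484846 ≈ -99.564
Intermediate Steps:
29725/(-20690) + O(-151, -177)/((41068/26688)) = 29725/(-20690) - 151/(41068/26688) = 29725*(-1/20690) - 151/(41068*(1/26688)) = -5945/4138 - 151/10267/6672 = -5945/4138 - 151*6672/10267 = -5945/4138 - 1007472/10267 = -4229956451/42484846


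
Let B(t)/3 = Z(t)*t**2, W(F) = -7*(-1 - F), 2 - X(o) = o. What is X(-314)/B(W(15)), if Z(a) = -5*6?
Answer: -79/282240 ≈ -0.00027990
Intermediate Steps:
X(o) = 2 - o
Z(a) = -30
W(F) = 7 + 7*F
B(t) = -90*t**2 (B(t) = 3*(-30*t**2) = -90*t**2)
X(-314)/B(W(15)) = (2 - 1*(-314))/((-90*(7 + 7*15)**2)) = (2 + 314)/((-90*(7 + 105)**2)) = 316/((-90*112**2)) = 316/((-90*12544)) = 316/(-1128960) = 316*(-1/1128960) = -79/282240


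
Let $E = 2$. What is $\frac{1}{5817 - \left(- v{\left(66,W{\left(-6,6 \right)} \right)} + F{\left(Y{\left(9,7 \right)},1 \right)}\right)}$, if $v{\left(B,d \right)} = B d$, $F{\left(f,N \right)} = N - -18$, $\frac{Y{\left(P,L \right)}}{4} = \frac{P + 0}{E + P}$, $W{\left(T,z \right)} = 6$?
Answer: $\frac{1}{6194} \approx 0.00016145$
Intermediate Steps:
$Y{\left(P,L \right)} = \frac{4 P}{2 + P}$ ($Y{\left(P,L \right)} = 4 \frac{P + 0}{2 + P} = 4 \frac{P}{2 + P} = \frac{4 P}{2 + P}$)
$F{\left(f,N \right)} = 18 + N$ ($F{\left(f,N \right)} = N + 18 = 18 + N$)
$\frac{1}{5817 - \left(- v{\left(66,W{\left(-6,6 \right)} \right)} + F{\left(Y{\left(9,7 \right)},1 \right)}\right)} = \frac{1}{5817 + \left(66 \cdot 6 - \left(18 + 1\right)\right)} = \frac{1}{5817 + \left(396 - 19\right)} = \frac{1}{5817 + 377} = \frac{1}{6194}$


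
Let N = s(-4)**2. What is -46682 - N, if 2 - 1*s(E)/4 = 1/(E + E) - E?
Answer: -186953/4 ≈ -46738.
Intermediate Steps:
s(E) = 8 - 2/E + 4*E (s(E) = 8 - 4*(1/(E + E) - E) = 8 - 4*(1/(2*E) - E) = 8 + (-2/E + 4*E) = 8 - 2/E + 4*E)
N = 225/4 (N = (8 - 2/(-4) + 4*(-4))**2 = (8 - 2*(-1/4) - 16)**2 = (8 + 1/2 - 16)**2 = (-15/2)**2 = 225/4 ≈ 56.250)
-46682 - N = -46682 - 1*225/4 = -46682 - 225/4 = -186953/4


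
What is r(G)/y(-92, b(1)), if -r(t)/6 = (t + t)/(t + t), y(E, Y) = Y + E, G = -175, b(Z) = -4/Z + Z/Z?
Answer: 6/95 ≈ 0.063158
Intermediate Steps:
b(Z) = 1 - 4/Z (b(Z) = -4/Z + 1 = 1 - 4/Z)
y(E, Y) = E + Y
r(t) = -6 (r(t) = -6*(t + t)/(t + t) = -6*2*t/(2*t) = -6*2*t*1/(2*t) = -6*1 = -6)
r(G)/y(-92, b(1)) = -6/(-92 + (-4 + 1)/1) = -6/(-92 + 1*(-3)) = -6/(-92 - 3) = -6/(-95) = -6*(-1/95) = 6/95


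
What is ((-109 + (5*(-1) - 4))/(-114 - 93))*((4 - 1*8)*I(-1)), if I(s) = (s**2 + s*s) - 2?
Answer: 0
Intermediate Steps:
I(s) = -2 + 2*s**2 (I(s) = (s**2 + s**2) - 2 = 2*s**2 - 2 = -2 + 2*s**2)
((-109 + (5*(-1) - 4))/(-114 - 93))*((4 - 1*8)*I(-1)) = ((-109 + (5*(-1) - 4))/(-114 - 93))*((4 - 1*8)*(-2 + 2*(-1)**2)) = ((-109 + (-5 - 4))/(-207))*((4 - 8)*(-2 + 2*1)) = ((-109 - 9)*(-1/207))*(-4*(-2 + 2)) = (-118*(-1/207))*(-4*0) = (118/207)*0 = 0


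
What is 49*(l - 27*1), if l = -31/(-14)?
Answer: -2429/2 ≈ -1214.5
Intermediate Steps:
l = 31/14 (l = -31*(-1/14) = 31/14 ≈ 2.2143)
49*(l - 27*1) = 49*(31/14 - 27*1) = 49*(31/14 - 27) = 49*(-347/14) = -2429/2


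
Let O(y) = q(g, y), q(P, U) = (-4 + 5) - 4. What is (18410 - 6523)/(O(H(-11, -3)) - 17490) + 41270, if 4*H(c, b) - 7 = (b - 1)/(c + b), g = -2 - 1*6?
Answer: 721924223/17493 ≈ 41269.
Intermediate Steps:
g = -8 (g = -2 - 6 = -8)
q(P, U) = -3 (q(P, U) = 1 - 4 = -3)
H(c, b) = 7/4 + (-1 + b)/(4*(b + c)) (H(c, b) = 7/4 + ((b - 1)/(c + b))/4 = 7/4 + ((-1 + b)/(b + c))/4 = 7/4 + (-1 + b)/(4*(b + c)))
O(y) = -3
(18410 - 6523)/(O(H(-11, -3)) - 17490) + 41270 = (18410 - 6523)/(-3 - 17490) + 41270 = 11887/(-17493) + 41270 = 11887*(-1/17493) + 41270 = -11887/17493 + 41270 = 721924223/17493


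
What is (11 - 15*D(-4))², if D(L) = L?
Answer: 5041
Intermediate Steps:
(11 - 15*D(-4))² = (11 - 15*(-4))² = (11 + 60)² = 71² = 5041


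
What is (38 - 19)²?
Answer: 361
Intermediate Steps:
(38 - 19)² = 19² = 361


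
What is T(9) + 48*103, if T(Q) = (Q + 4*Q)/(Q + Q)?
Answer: 9893/2 ≈ 4946.5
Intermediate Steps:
T(Q) = 5/2 (T(Q) = (5*Q)/((2*Q)) = (5*Q)*(1/(2*Q)) = 5/2)
T(9) + 48*103 = 5/2 + 48*103 = 5/2 + 4944 = 9893/2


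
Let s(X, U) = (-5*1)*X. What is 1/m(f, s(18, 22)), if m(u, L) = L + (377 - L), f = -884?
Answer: 1/377 ≈ 0.0026525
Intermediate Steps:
s(X, U) = -5*X
m(u, L) = 377
1/m(f, s(18, 22)) = 1/377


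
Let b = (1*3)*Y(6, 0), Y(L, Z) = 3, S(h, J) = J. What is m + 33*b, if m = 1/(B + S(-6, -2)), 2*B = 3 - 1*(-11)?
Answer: 1486/5 ≈ 297.20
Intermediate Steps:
B = 7 (B = (3 - 1*(-11))/2 = (3 + 11)/2 = (1/2)*14 = 7)
b = 9 (b = (1*3)*3 = 3*3 = 9)
m = 1/5 (m = 1/(7 - 2) = 1/5 ≈ 0.20000)
m + 33*b = 1/5 + 33*9 = 1/5 + 297 = 1486/5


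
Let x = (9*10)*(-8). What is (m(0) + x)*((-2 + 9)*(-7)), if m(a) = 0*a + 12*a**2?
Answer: 35280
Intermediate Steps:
x = -720 (x = 90*(-8) = -720)
m(a) = 12*a**2 (m(a) = 0 + 12*a**2 = 12*a**2)
(m(0) + x)*((-2 + 9)*(-7)) = (12*0**2 - 720)*((-2 + 9)*(-7)) = (12*0 - 720)*(7*(-7)) = (0 - 720)*(-49) = -720*(-49) = 35280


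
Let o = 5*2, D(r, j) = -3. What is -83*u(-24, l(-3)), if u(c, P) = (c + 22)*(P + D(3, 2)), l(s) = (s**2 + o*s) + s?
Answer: -4482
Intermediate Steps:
o = 10
l(s) = s**2 + 11*s (l(s) = (s**2 + 10*s) + s = s**2 + 11*s)
u(c, P) = (-3 + P)*(22 + c) (u(c, P) = (c + 22)*(P - 3) = (22 + c)*(-3 + P) = (-3 + P)*(22 + c))
-83*u(-24, l(-3)) = -83*(-66 - 3*(-24) + 22*(-3*(11 - 3)) - 3*(11 - 3)*(-24)) = -83*(-66 + 72 + 22*(-3*8) - 3*8*(-24)) = -83*(-66 + 72 + 22*(-24) - 24*(-24)) = -83*(-66 + 72 - 528 + 576) = -83*54 = -4482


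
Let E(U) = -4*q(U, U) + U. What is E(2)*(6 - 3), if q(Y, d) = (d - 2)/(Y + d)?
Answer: 6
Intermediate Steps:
q(Y, d) = (-2 + d)/(Y + d)
E(U) = U - 2*(-2 + U)/U (E(U) = -4*(-2 + U)/(U + U) + U = -4*(-2 + U)/(2*U) + U = -4*1/(2*U)*(-2 + U) + U = -2*(-2 + U)/U + U = U - 2*(-2 + U)/U)
E(2)*(6 - 3) = (-2 + 2 + 4/2)*(6 - 3) = (-2 + 2 + 4*(½))*3 = (-2 + 2 + 2)*3 = 2*3 = 6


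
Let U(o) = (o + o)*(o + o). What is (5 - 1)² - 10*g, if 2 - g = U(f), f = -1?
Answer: 36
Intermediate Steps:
U(o) = 4*o² (U(o) = (2*o)*(2*o) = 4*o²)
g = -2 (g = 2 - 4*(-1)² = 2 - 4 = -2)
(5 - 1)² - 10*g = (5 - 1)² - 10*(-2) = 4² + 20 = 16 + 20 = 36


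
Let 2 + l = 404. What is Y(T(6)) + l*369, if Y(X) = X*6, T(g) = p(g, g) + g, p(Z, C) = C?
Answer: 148410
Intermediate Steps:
l = 402 (l = -2 + 404 = 402)
T(g) = 2*g (T(g) = g + g = 2*g)
Y(X) = 6*X
Y(T(6)) + l*369 = 6*(2*6) + 402*369 = 6*12 + 148338 = 72 + 148338 = 148410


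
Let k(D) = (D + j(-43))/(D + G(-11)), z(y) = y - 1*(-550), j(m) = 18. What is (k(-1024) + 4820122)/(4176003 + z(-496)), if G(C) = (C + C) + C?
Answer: 5094869960/4414092249 ≈ 1.1542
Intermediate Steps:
z(y) = 550 + y (z(y) = y + 550 = 550 + y)
G(C) = 3*C (G(C) = 2*C + C = 3*C)
k(D) = (18 + D)/(-33 + D) (k(D) = (D + 18)/(D + 3*(-11)) = (18 + D)/(D - 33) = (18 + D)/(-33 + D))
(k(-1024) + 4820122)/(4176003 + z(-496)) = ((18 - 1024)/(-33 - 1024) + 4820122)/(4176003 + (550 - 496)) = (-1006/(-1057) + 4820122)/(4176003 + 54) = (-1/1057*(-1006) + 4820122)/4176057 = (1006/1057 + 4820122)*(1/4176057) = (5094869960/1057)*(1/4176057) = 5094869960/4414092249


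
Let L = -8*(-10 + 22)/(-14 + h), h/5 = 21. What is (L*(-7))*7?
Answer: 672/13 ≈ 51.692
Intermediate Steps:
h = 105 (h = 5*21 = 105)
L = -96/91 (L = -8*(-10 + 22)/(-14 + 105) = -8/(91/12) = -8/(91*(1/12)) = -8/91/12 = -8*12/91 = -96/91 ≈ -1.0549)
(L*(-7))*7 = -96/91*(-7)*7 = (96/13)*7 = 672/13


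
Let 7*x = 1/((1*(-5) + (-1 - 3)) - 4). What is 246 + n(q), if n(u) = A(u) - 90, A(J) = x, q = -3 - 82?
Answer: 14195/91 ≈ 155.99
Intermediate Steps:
q = -85
x = -1/91 (x = 1/(7*((1*(-5) + (-1 - 3)) - 4)) = 1/(7*((-5 - 4) - 4)) = 1/(7*(-9 - 4)) = (⅐)/(-13) = (⅐)*(-1/13) = -1/91 ≈ -0.010989)
A(J) = -1/91
n(u) = -8191/91 (n(u) = -1/91 - 90 = -8191/91)
246 + n(q) = 246 - 8191/91 = 14195/91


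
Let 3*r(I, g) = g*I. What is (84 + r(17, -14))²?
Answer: 196/9 ≈ 21.778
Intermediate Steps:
r(I, g) = I*g/3 (r(I, g) = (g*I)/3 = (I*g)/3 = I*g/3)
(84 + r(17, -14))² = (84 + (⅓)*17*(-14))² = (84 - 238/3)² = (14/3)² = 196/9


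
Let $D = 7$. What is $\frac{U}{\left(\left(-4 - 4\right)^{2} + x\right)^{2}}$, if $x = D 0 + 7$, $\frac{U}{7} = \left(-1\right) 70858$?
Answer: $- \frac{6986}{71} \approx -98.394$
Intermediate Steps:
$U = -496006$ ($U = 7 \left(\left(-1\right) 70858\right) = 7 \left(-70858\right) = -496006$)
$x = 7$ ($x = 7 \cdot 0 + 7 = 0 + 7 = 7$)
$\frac{U}{\left(\left(-4 - 4\right)^{2} + x\right)^{2}} = - \frac{496006}{\left(\left(-4 - 4\right)^{2} + 7\right)^{2}} = - \frac{496006}{\left(\left(-8\right)^{2} + 7\right)^{2}} = - \frac{496006}{\left(64 + 7\right)^{2}} = - \frac{496006}{71^{2}} = - \frac{496006}{5041} = \left(-496006\right) \frac{1}{5041} = - \frac{6986}{71}$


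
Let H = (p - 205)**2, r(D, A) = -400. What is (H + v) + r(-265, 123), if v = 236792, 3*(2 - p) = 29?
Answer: 2534572/9 ≈ 2.8162e+5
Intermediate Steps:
p = -23/3 (p = 2 - 1/3*29 = 2 - 29/3 = -23/3 ≈ -7.6667)
H = 407044/9 (H = (-23/3 - 205)**2 = (-638/3)**2 = 407044/9 ≈ 45227.)
(H + v) + r(-265, 123) = (407044/9 + 236792) - 400 = 2538172/9 - 400 = 2534572/9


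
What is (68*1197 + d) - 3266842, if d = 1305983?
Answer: -1879463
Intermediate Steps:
(68*1197 + d) - 3266842 = (68*1197 + 1305983) - 3266842 = (81396 + 1305983) - 3266842 = 1387379 - 3266842 = -1879463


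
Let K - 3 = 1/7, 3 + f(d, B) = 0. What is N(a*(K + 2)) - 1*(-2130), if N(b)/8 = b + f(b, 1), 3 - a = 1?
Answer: 15318/7 ≈ 2188.3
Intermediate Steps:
a = 2 (a = 3 - 1*1 = 3 - 1 = 2)
f(d, B) = -3 (f(d, B) = -3 + 0 = -3)
K = 22/7 (K = 3 + 1/7 = 3 + ⅐ = 22/7 ≈ 3.1429)
N(b) = -24 + 8*b (N(b) = 8*(b - 3) = 8*(-3 + b) = -24 + 8*b)
N(a*(K + 2)) - 1*(-2130) = (-24 + 8*(2*(22/7 + 2))) - 1*(-2130) = (-24 + 8*(2*(36/7))) + 2130 = (-24 + 8*(72/7)) + 2130 = (-24 + 576/7) + 2130 = 408/7 + 2130 = 15318/7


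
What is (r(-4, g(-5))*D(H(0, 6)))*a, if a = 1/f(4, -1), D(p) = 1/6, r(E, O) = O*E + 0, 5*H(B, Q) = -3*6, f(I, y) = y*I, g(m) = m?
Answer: -5/6 ≈ -0.83333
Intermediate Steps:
f(I, y) = I*y
H(B, Q) = -18/5 (H(B, Q) = (-3*6)/5 = (1/5)*(-18) = -18/5)
r(E, O) = E*O (r(E, O) = E*O + 0 = E*O)
D(p) = 1/6
a = -1/4 (a = 1/(4*(-1)) = 1/(-4) = -1/4 ≈ -0.25000)
(r(-4, g(-5))*D(H(0, 6)))*a = (-4*(-5)*(1/6))*(-1/4) = (20*(1/6))*(-1/4) = (10/3)*(-1/4) = -5/6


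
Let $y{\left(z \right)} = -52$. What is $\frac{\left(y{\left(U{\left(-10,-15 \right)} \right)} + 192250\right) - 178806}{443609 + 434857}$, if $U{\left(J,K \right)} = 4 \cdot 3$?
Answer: $\frac{2232}{146411} \approx 0.015245$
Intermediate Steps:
$U{\left(J,K \right)} = 12$
$\frac{\left(y{\left(U{\left(-10,-15 \right)} \right)} + 192250\right) - 178806}{443609 + 434857} = \frac{\left(-52 + 192250\right) - 178806}{443609 + 434857} = \frac{192198 - 178806}{878466} = 13392 \cdot \frac{1}{878466} = \frac{2232}{146411}$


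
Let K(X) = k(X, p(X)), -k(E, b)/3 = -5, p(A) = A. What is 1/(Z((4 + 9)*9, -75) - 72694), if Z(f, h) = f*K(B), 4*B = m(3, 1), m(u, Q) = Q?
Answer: -1/70939 ≈ -1.4097e-5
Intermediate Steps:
k(E, b) = 15 (k(E, b) = -3*(-5) = 15)
B = ¼ (B = (¼)*1 = ¼ ≈ 0.25000)
K(X) = 15
Z(f, h) = 15*f (Z(f, h) = f*15 = 15*f)
1/(Z((4 + 9)*9, -75) - 72694) = 1/(15*((4 + 9)*9) - 72694) = 1/(15*(13*9) - 72694) = 1/(15*117 - 72694) = 1/(1755 - 72694) = 1/(-70939) = -1/70939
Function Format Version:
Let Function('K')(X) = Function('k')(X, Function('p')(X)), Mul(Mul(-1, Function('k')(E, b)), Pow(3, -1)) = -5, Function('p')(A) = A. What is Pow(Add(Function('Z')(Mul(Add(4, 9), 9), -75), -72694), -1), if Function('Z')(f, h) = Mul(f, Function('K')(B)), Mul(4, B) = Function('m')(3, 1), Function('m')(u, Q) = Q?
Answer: Rational(-1, 70939) ≈ -1.4097e-5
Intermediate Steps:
Function('k')(E, b) = 15 (Function('k')(E, b) = Mul(-3, -5) = 15)
B = Rational(1, 4) (B = Mul(Rational(1, 4), 1) = Rational(1, 4) ≈ 0.25000)
Function('K')(X) = 15
Function('Z')(f, h) = Mul(15, f) (Function('Z')(f, h) = Mul(f, 15) = Mul(15, f))
Pow(Add(Function('Z')(Mul(Add(4, 9), 9), -75), -72694), -1) = Pow(Add(Mul(15, Mul(Add(4, 9), 9)), -72694), -1) = Pow(Add(Mul(15, Mul(13, 9)), -72694), -1) = Pow(Add(Mul(15, 117), -72694), -1) = Pow(Add(1755, -72694), -1) = Pow(-70939, -1) = Rational(-1, 70939)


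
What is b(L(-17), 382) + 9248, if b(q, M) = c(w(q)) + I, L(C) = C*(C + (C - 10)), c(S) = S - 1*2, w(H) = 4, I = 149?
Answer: 9399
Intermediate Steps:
c(S) = -2 + S (c(S) = S - 2 = -2 + S)
L(C) = C*(-10 + 2*C) (L(C) = C*(C + (-10 + C)) = C*(-10 + 2*C))
b(q, M) = 151 (b(q, M) = (-2 + 4) + 149 = 2 + 149 = 151)
b(L(-17), 382) + 9248 = 151 + 9248 = 9399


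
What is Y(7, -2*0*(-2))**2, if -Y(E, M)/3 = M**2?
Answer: 0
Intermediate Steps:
Y(E, M) = -3*M**2
Y(7, -2*0*(-2))**2 = (-3*(-2*0*(-2))**2)**2 = (-3*(0*(-2))**2)**2 = (-3*0**2)**2 = (-3*0)**2 = 0**2 = 0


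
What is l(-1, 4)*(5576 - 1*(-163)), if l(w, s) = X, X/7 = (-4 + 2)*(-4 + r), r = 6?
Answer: -160692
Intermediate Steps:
X = -28 (X = 7*((-4 + 2)*(-4 + 6)) = 7*(-2*2) = 7*(-4) = -28)
l(w, s) = -28
l(-1, 4)*(5576 - 1*(-163)) = -28*(5576 - 1*(-163)) = -28*(5576 + 163) = -28*5739 = -160692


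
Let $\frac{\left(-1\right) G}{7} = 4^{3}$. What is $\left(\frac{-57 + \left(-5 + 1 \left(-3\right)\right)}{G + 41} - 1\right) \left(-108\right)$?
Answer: $\frac{36936}{407} \approx 90.752$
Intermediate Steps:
$G = -448$ ($G = - 7 \cdot 4^{3} = \left(-7\right) 64 = -448$)
$\left(\frac{-57 + \left(-5 + 1 \left(-3\right)\right)}{G + 41} - 1\right) \left(-108\right) = \left(\frac{-57 + \left(-5 + 1 \left(-3\right)\right)}{-448 + 41} - 1\right) \left(-108\right) = \left(\frac{-57 - 8}{-407} - 1\right) \left(-108\right) = \left(\left(-57 - 8\right) \left(- \frac{1}{407}\right) - 1\right) \left(-108\right) = \left(\left(-65\right) \left(- \frac{1}{407}\right) - 1\right) \left(-108\right) = \left(\frac{65}{407} - 1\right) \left(-108\right) = \left(- \frac{342}{407}\right) \left(-108\right) = \frac{36936}{407}$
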